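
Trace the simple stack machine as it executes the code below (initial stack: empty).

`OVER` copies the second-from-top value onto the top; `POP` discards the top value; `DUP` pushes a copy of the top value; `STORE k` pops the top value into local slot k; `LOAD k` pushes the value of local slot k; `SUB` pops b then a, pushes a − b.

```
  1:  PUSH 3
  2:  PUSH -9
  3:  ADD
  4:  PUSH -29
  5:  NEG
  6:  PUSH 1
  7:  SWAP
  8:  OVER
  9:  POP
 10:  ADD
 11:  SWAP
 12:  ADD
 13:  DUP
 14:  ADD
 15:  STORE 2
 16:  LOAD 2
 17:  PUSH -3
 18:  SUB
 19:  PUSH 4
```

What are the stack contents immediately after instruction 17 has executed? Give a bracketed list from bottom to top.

PUSH 3   -> 3
PUSH -9  -> 3 -9
ADD      -> -6
PUSH -29 -> -6 -29
NEG      -> -6 29
PUSH 1   -> -6 29 1
SWAP     -> -6 1 29
OVER     -> -6 1 29 1
POP      -> -6 1 29
ADD      -> -6 30
SWAP     -> 30 -6
ADD      -> 24
DUP      -> 24 24
ADD      -> 48
STORE 2  -> (empty)
LOAD 2   -> 48
PUSH -3  -> 48 -3

[48, -3]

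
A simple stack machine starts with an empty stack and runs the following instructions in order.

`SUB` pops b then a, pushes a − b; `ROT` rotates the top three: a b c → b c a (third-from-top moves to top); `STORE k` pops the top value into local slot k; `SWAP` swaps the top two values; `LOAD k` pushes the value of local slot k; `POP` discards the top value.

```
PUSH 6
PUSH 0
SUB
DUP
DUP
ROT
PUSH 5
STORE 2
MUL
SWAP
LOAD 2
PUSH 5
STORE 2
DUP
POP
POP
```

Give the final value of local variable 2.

PUSH 6  → 6
PUSH 0  → 6 0
SUB     → 6
DUP     → 6 6
DUP     → 6 6 6
ROT     → 6 6 6
PUSH 5  → 6 6 6 5
STORE 2 → 6 6 6
MUL     → 6 36
SWAP    → 36 6
LOAD 2  → 36 6 5
PUSH 5  → 36 6 5 5
STORE 2 → 36 6 5
DUP     → 36 6 5 5
POP     → 36 6 5
POP     → 36 6

5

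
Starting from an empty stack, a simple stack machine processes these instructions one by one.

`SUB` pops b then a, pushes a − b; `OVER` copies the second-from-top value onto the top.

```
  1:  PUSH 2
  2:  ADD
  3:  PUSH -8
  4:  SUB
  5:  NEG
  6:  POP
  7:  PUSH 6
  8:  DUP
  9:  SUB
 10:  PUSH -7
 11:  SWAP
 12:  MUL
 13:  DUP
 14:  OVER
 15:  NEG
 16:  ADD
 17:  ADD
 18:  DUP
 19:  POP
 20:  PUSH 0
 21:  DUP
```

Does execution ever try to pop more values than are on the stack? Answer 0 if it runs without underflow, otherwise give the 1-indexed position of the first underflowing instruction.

PUSH 2  [2]
ADD  — needs 2 operands, stack has 1 → underflow

2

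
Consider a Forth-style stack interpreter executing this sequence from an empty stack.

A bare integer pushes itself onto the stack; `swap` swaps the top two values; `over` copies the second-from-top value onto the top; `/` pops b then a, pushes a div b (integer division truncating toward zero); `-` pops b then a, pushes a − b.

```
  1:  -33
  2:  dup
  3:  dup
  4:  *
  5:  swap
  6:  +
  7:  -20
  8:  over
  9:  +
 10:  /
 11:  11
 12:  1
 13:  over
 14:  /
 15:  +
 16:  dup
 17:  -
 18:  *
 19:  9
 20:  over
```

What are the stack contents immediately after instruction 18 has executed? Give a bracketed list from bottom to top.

[0]

-33  : -33
dup  : -33 -33
dup  : -33 -33 -33
*    : -33 1089
swap : 1089 -33
+    : 1056
-20  : 1056 -20
over : 1056 -20 1056
+    : 1056 1036
/    : 1
11   : 1 11
1    : 1 11 1
over : 1 11 1 11
/    : 1 11 0
+    : 1 11
dup  : 1 11 11
-    : 1 0
*    : 0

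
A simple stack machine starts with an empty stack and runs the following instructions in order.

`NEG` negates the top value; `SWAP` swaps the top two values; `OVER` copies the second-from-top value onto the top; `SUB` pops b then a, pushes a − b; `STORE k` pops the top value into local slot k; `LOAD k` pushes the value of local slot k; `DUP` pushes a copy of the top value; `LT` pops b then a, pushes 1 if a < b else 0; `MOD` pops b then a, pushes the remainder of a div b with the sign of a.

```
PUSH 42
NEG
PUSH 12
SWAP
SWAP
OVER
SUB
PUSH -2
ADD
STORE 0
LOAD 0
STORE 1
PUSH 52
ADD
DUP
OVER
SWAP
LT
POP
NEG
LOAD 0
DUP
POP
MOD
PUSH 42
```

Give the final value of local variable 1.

PUSH 42  42
NEG      -42
PUSH 12  -42 12
SWAP     12 -42
SWAP     -42 12
OVER     -42 12 -42
SUB      -42 54
PUSH -2  -42 54 -2
ADD      -42 52
STORE 0  -42
LOAD 0   -42 52
STORE 1  -42
PUSH 52  -42 52
ADD      10
DUP      10 10
OVER     10 10 10
SWAP     10 10 10
LT       10 0
POP      10
NEG      -10
LOAD 0   -10 52
DUP      -10 52 52
POP      -10 52
MOD      -10
PUSH 42  -10 42

52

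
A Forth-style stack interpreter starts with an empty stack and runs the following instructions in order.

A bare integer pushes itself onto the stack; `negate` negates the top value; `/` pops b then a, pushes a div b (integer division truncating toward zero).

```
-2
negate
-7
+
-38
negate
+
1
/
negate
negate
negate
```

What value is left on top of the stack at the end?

-2     : [-2]
negate : [2]
-7     : [2, -7]
+      : [-5]
-38    : [-5, -38]
negate : [-5, 38]
+      : [33]
1      : [33, 1]
/      : [33]
negate : [-33]
negate : [33]
negate : [-33]

-33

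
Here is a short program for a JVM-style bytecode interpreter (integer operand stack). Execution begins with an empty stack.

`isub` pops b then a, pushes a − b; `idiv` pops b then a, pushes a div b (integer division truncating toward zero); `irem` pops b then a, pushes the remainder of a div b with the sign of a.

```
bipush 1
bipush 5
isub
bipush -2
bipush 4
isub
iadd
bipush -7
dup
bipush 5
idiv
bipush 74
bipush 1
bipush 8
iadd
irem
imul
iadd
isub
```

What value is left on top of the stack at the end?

-1

bipush 1  -> 1
bipush 5  -> 1 5
isub      -> -4
bipush -2 -> -4 -2
bipush 4  -> -4 -2 4
isub      -> -4 -6
iadd      -> -10
bipush -7 -> -10 -7
dup       -> -10 -7 -7
bipush 5  -> -10 -7 -7 5
idiv      -> -10 -7 -1
bipush 74 -> -10 -7 -1 74
bipush 1  -> -10 -7 -1 74 1
bipush 8  -> -10 -7 -1 74 1 8
iadd      -> -10 -7 -1 74 9
irem      -> -10 -7 -1 2
imul      -> -10 -7 -2
iadd      -> -10 -9
isub      -> -1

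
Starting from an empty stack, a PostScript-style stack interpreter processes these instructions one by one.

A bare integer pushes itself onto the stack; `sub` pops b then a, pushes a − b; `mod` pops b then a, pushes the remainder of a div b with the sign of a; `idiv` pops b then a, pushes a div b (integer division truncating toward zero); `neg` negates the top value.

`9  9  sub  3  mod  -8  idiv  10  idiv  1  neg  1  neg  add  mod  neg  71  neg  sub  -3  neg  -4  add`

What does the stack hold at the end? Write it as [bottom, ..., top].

[71, -1]

9    : [9]
9    : [9, 9]
sub  : [0]
3    : [0, 3]
mod  : [0]
-8   : [0, -8]
idiv : [0]
10   : [0, 10]
idiv : [0]
1    : [0, 1]
neg  : [0, -1]
1    : [0, -1, 1]
neg  : [0, -1, -1]
add  : [0, -2]
mod  : [0]
neg  : [0]
71   : [0, 71]
neg  : [0, -71]
sub  : [71]
-3   : [71, -3]
neg  : [71, 3]
-4   : [71, 3, -4]
add  : [71, -1]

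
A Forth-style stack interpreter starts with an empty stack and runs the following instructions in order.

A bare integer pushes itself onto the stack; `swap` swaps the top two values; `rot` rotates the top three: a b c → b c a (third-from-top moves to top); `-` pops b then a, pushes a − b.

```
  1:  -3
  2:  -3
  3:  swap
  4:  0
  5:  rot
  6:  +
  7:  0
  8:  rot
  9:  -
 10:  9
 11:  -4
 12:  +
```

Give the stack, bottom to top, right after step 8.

[-3, 0, -3]

-3   → [-3]
-3   → [-3, -3]
swap → [-3, -3]
0    → [-3, -3, 0]
rot  → [-3, 0, -3]
+    → [-3, -3]
0    → [-3, -3, 0]
rot  → [-3, 0, -3]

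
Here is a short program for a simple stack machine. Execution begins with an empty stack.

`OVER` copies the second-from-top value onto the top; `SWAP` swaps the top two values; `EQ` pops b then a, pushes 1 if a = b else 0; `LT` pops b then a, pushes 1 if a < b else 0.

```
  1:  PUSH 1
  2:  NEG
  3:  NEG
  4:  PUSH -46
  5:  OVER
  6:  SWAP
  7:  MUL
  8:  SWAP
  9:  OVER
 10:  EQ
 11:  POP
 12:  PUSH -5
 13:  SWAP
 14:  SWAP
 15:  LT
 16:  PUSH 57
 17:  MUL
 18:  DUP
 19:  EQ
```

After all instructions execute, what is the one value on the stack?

1

PUSH 1    1
NEG       -1
NEG       1
PUSH -46  1 -46
OVER      1 -46 1
SWAP      1 1 -46
MUL       1 -46
SWAP      -46 1
OVER      -46 1 -46
EQ        -46 0
POP       -46
PUSH -5   -46 -5
SWAP      -5 -46
SWAP      -46 -5
LT        1
PUSH 57   1 57
MUL       57
DUP       57 57
EQ        1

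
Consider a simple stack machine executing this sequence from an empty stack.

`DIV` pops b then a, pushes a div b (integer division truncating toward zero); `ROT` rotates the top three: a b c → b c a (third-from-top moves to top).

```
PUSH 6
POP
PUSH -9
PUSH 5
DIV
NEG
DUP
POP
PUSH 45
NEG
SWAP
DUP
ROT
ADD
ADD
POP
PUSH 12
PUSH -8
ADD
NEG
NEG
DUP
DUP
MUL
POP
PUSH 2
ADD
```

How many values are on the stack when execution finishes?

PUSH 6  → 6
POP     → (empty)
PUSH -9 → -9
PUSH 5  → -9 5
DIV     → -1
NEG     → 1
DUP     → 1 1
POP     → 1
PUSH 45 → 1 45
NEG     → 1 -45
SWAP    → -45 1
DUP     → -45 1 1
ROT     → 1 1 -45
ADD     → 1 -44
ADD     → -43
POP     → (empty)
PUSH 12 → 12
PUSH -8 → 12 -8
ADD     → 4
NEG     → -4
NEG     → 4
DUP     → 4 4
DUP     → 4 4 4
MUL     → 4 16
POP     → 4
PUSH 2  → 4 2
ADD     → 6

1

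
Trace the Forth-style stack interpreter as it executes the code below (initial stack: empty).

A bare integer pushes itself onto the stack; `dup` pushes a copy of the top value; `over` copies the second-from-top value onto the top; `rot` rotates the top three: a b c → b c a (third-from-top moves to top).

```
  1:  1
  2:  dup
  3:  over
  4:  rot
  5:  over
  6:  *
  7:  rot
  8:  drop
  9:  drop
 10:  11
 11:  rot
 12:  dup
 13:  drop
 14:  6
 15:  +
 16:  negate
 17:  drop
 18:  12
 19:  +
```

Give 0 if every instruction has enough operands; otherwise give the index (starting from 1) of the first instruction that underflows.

1    : 1
dup  : 1 1
over : 1 1 1
rot  : 1 1 1
over : 1 1 1 1
*    : 1 1 1
rot  : 1 1 1
drop : 1 1
drop : 1
11   : 1 11
rot  — needs 3 operands, stack has 2 → underflow

11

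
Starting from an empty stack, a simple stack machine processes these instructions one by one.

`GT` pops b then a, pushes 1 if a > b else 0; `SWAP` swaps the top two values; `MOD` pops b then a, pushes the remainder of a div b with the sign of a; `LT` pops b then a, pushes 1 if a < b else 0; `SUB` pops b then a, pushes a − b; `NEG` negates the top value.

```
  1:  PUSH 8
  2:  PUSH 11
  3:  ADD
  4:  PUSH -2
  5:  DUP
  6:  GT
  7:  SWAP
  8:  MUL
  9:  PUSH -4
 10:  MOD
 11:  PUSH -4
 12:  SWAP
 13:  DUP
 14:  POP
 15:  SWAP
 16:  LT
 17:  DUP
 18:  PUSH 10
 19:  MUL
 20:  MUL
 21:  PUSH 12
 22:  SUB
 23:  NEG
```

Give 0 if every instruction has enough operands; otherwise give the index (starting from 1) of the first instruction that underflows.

0

PUSH 8   [8]
PUSH 11  [8, 11]
ADD      [19]
PUSH -2  [19, -2]
DUP      [19, -2, -2]
GT       [19, 0]
SWAP     [0, 19]
MUL      [0]
PUSH -4  [0, -4]
MOD      [0]
PUSH -4  [0, -4]
SWAP     [-4, 0]
DUP      [-4, 0, 0]
POP      [-4, 0]
SWAP     [0, -4]
LT       [0]
DUP      [0, 0]
PUSH 10  [0, 0, 10]
MUL      [0, 0]
MUL      [0]
PUSH 12  [0, 12]
SUB      [-12]
NEG      [12]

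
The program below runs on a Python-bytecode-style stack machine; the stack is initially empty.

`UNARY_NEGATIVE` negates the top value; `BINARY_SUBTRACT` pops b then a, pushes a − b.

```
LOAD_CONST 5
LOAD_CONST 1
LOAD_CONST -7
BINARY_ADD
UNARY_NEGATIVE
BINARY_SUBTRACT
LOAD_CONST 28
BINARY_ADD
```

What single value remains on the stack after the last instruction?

27

LOAD_CONST 5    → 5
LOAD_CONST 1    → 5 1
LOAD_CONST -7   → 5 1 -7
BINARY_ADD      → 5 -6
UNARY_NEGATIVE  → 5 6
BINARY_SUBTRACT → -1
LOAD_CONST 28   → -1 28
BINARY_ADD      → 27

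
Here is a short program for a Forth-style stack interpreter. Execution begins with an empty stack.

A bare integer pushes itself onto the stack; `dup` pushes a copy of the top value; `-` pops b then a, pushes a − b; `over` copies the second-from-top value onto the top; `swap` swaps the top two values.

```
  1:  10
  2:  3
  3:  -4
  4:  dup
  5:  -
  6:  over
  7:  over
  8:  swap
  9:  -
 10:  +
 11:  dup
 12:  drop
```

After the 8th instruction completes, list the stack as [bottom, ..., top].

[10, 3, 0, 0, 3]

10   -> 10
3    -> 10 3
-4   -> 10 3 -4
dup  -> 10 3 -4 -4
-    -> 10 3 0
over -> 10 3 0 3
over -> 10 3 0 3 0
swap -> 10 3 0 0 3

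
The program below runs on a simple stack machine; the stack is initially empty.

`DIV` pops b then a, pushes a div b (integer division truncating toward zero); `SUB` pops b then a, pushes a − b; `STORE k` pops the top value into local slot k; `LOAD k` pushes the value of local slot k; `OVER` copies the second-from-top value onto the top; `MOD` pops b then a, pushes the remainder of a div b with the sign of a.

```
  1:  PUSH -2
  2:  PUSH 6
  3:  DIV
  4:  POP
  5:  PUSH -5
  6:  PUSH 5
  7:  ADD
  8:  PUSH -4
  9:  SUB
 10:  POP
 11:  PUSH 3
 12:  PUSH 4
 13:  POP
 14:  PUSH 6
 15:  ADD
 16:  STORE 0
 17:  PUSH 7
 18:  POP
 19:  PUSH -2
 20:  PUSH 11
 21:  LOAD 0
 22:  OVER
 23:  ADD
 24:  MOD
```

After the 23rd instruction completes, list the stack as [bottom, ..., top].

[-2, 11, 20]

PUSH -2  [-2]
PUSH 6   [-2, 6]
DIV      [0]
POP      []
PUSH -5  [-5]
PUSH 5   [-5, 5]
ADD      [0]
PUSH -4  [0, -4]
SUB      [4]
POP      []
PUSH 3   [3]
PUSH 4   [3, 4]
POP      [3]
PUSH 6   [3, 6]
ADD      [9]
STORE 0  []
PUSH 7   [7]
POP      []
PUSH -2  [-2]
PUSH 11  [-2, 11]
LOAD 0   [-2, 11, 9]
OVER     [-2, 11, 9, 11]
ADD      [-2, 11, 20]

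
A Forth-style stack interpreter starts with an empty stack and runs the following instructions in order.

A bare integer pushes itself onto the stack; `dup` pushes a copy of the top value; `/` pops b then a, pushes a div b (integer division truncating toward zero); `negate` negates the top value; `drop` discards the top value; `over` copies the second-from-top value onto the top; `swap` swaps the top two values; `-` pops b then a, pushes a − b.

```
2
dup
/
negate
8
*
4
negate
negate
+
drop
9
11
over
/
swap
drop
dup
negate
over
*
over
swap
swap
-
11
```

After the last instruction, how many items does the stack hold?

3

2      : [2]
dup    : [2, 2]
/      : [1]
negate : [-1]
8      : [-1, 8]
*      : [-8]
4      : [-8, 4]
negate : [-8, -4]
negate : [-8, 4]
+      : [-4]
drop   : []
9      : [9]
11     : [9, 11]
over   : [9, 11, 9]
/      : [9, 1]
swap   : [1, 9]
drop   : [1]
dup    : [1, 1]
negate : [1, -1]
over   : [1, -1, 1]
*      : [1, -1]
over   : [1, -1, 1]
swap   : [1, 1, -1]
swap   : [1, -1, 1]
-      : [1, -2]
11     : [1, -2, 11]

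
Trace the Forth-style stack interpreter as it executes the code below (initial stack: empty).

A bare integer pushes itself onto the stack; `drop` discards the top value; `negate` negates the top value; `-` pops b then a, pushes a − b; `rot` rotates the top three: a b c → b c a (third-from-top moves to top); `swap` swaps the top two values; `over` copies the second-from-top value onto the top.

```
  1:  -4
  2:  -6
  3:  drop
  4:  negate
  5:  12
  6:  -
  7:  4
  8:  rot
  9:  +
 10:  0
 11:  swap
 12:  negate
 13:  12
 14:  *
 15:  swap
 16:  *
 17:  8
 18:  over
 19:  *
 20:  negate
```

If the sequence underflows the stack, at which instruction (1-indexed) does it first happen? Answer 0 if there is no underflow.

-4     : [-4]
-6     : [-4, -6]
drop   : [-4]
negate : [4]
12     : [4, 12]
-      : [-8]
4      : [-8, 4]
rot  — needs 3 operands, stack has 2 → underflow

8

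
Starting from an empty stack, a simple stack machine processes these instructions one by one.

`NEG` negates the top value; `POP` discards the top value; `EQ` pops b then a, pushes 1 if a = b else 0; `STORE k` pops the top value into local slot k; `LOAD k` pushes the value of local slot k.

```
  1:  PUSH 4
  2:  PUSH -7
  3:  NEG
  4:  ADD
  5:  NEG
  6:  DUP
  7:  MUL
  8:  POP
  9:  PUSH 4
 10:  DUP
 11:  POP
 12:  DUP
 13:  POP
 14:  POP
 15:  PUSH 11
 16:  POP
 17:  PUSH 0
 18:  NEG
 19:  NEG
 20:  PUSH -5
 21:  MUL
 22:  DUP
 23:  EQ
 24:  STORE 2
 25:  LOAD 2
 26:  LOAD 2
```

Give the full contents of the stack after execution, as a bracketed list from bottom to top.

PUSH 4  → [4]
PUSH -7 → [4, -7]
NEG     → [4, 7]
ADD     → [11]
NEG     → [-11]
DUP     → [-11, -11]
MUL     → [121]
POP     → []
PUSH 4  → [4]
DUP     → [4, 4]
POP     → [4]
DUP     → [4, 4]
POP     → [4]
POP     → []
PUSH 11 → [11]
POP     → []
PUSH 0  → [0]
NEG     → [0]
NEG     → [0]
PUSH -5 → [0, -5]
MUL     → [0]
DUP     → [0, 0]
EQ      → [1]
STORE 2 → []
LOAD 2  → [1]
LOAD 2  → [1, 1]

[1, 1]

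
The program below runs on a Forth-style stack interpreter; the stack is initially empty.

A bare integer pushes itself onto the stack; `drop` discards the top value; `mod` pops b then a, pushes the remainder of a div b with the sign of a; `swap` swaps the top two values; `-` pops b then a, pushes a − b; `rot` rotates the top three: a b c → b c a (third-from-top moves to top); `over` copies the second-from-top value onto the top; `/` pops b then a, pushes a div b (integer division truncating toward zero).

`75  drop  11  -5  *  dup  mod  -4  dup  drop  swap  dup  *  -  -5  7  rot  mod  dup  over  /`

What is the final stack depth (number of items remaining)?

3

75   -> 75
drop -> (empty)
11   -> 11
-5   -> 11 -5
*    -> -55
dup  -> -55 -55
mod  -> 0
-4   -> 0 -4
dup  -> 0 -4 -4
drop -> 0 -4
swap -> -4 0
dup  -> -4 0 0
*    -> -4 0
-    -> -4
-5   -> -4 -5
7    -> -4 -5 7
rot  -> -5 7 -4
mod  -> -5 3
dup  -> -5 3 3
over -> -5 3 3 3
/    -> -5 3 1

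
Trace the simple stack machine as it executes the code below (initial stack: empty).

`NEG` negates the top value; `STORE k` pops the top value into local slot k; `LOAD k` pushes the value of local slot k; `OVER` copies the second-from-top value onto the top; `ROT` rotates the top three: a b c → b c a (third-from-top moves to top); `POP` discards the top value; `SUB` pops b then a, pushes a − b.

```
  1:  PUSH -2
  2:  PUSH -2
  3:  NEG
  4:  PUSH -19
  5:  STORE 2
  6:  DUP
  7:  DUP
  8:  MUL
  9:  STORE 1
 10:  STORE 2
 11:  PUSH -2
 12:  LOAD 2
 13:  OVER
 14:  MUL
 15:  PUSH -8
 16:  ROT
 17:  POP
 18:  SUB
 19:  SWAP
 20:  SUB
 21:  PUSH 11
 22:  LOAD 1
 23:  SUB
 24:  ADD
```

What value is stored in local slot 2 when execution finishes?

PUSH -2  → [-2]
PUSH -2  → [-2, -2]
NEG      → [-2, 2]
PUSH -19 → [-2, 2, -19]
STORE 2  → [-2, 2]
DUP      → [-2, 2, 2]
DUP      → [-2, 2, 2, 2]
MUL      → [-2, 2, 4]
STORE 1  → [-2, 2]
STORE 2  → [-2]
PUSH -2  → [-2, -2]
LOAD 2   → [-2, -2, 2]
OVER     → [-2, -2, 2, -2]
MUL      → [-2, -2, -4]
PUSH -8  → [-2, -2, -4, -8]
ROT      → [-2, -4, -8, -2]
POP      → [-2, -4, -8]
SUB      → [-2, 4]
SWAP     → [4, -2]
SUB      → [6]
PUSH 11  → [6, 11]
LOAD 1   → [6, 11, 4]
SUB      → [6, 7]
ADD      → [13]

2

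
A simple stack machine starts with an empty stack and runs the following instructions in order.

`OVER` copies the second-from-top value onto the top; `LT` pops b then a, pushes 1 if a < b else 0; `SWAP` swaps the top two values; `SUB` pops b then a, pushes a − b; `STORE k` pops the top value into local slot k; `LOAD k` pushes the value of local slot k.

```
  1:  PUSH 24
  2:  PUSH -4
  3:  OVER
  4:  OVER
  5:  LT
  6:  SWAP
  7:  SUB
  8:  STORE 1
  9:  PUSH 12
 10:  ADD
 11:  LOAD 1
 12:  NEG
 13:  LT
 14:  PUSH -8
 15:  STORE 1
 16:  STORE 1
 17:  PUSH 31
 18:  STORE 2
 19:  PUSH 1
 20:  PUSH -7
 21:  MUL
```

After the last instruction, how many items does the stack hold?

1

PUSH 24 -> [24]
PUSH -4 -> [24, -4]
OVER    -> [24, -4, 24]
OVER    -> [24, -4, 24, -4]
LT      -> [24, -4, 0]
SWAP    -> [24, 0, -4]
SUB     -> [24, 4]
STORE 1 -> [24]
PUSH 12 -> [24, 12]
ADD     -> [36]
LOAD 1  -> [36, 4]
NEG     -> [36, -4]
LT      -> [0]
PUSH -8 -> [0, -8]
STORE 1 -> [0]
STORE 1 -> []
PUSH 31 -> [31]
STORE 2 -> []
PUSH 1  -> [1]
PUSH -7 -> [1, -7]
MUL     -> [-7]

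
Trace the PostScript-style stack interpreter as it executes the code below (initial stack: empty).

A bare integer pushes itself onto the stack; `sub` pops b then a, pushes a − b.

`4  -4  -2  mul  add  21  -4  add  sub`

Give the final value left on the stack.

-5

4    4
-4   4 -4
-2   4 -4 -2
mul  4 8
add  12
21   12 21
-4   12 21 -4
add  12 17
sub  -5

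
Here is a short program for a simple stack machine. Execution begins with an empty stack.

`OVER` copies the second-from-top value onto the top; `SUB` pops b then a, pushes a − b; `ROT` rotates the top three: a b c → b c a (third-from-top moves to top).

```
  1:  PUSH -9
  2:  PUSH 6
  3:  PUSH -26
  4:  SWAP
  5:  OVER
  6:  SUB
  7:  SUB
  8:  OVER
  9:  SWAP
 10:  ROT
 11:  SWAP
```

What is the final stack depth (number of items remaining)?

PUSH -9  : [-9]
PUSH 6   : [-9, 6]
PUSH -26 : [-9, 6, -26]
SWAP     : [-9, -26, 6]
OVER     : [-9, -26, 6, -26]
SUB      : [-9, -26, 32]
SUB      : [-9, -58]
OVER     : [-9, -58, -9]
SWAP     : [-9, -9, -58]
ROT      : [-9, -58, -9]
SWAP     : [-9, -9, -58]

3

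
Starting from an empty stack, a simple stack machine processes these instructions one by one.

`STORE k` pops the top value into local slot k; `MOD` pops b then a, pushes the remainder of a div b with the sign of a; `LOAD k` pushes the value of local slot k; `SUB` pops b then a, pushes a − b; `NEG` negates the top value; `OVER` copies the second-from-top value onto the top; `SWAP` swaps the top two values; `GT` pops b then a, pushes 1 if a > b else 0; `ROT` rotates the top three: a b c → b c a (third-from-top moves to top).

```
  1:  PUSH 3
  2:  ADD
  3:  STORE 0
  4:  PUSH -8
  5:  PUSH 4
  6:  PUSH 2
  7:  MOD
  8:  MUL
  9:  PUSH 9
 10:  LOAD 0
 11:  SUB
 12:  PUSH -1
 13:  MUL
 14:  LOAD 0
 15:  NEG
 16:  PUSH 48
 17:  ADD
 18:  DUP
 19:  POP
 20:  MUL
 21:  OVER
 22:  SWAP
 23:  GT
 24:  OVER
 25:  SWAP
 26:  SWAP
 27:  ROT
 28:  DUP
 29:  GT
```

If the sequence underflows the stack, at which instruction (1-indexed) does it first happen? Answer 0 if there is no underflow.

PUSH 3 → [3]
ADD  — needs 2 operands, stack has 1 → underflow

2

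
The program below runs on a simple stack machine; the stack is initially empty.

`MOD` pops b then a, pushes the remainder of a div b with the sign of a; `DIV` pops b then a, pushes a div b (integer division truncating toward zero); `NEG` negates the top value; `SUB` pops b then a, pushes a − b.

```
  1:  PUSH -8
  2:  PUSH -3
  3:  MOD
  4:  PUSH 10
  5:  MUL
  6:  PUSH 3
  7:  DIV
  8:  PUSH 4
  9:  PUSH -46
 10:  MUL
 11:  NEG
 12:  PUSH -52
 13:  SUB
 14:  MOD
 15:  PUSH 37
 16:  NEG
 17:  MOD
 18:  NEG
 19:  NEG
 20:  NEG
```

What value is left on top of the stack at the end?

6

PUSH -8   [-8]
PUSH -3   [-8, -3]
MOD       [-2]
PUSH 10   [-2, 10]
MUL       [-20]
PUSH 3    [-20, 3]
DIV       [-6]
PUSH 4    [-6, 4]
PUSH -46  [-6, 4, -46]
MUL       [-6, -184]
NEG       [-6, 184]
PUSH -52  [-6, 184, -52]
SUB       [-6, 236]
MOD       [-6]
PUSH 37   [-6, 37]
NEG       [-6, -37]
MOD       [-6]
NEG       [6]
NEG       [-6]
NEG       [6]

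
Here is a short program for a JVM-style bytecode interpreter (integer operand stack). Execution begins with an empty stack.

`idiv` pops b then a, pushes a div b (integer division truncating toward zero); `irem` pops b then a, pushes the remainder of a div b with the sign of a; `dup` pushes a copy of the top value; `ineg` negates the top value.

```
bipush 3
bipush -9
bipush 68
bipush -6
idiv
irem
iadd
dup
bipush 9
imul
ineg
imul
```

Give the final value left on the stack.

bipush 3  : [3]
bipush -9 : [3, -9]
bipush 68 : [3, -9, 68]
bipush -6 : [3, -9, 68, -6]
idiv      : [3, -9, -11]
irem      : [3, -9]
iadd      : [-6]
dup       : [-6, -6]
bipush 9  : [-6, -6, 9]
imul      : [-6, -54]
ineg      : [-6, 54]
imul      : [-324]

-324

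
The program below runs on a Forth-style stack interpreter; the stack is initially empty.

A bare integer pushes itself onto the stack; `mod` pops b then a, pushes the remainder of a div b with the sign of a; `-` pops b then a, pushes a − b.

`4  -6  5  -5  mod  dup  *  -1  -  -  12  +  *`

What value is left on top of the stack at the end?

4   -> [4]
-6  -> [4, -6]
5   -> [4, -6, 5]
-5  -> [4, -6, 5, -5]
mod -> [4, -6, 0]
dup -> [4, -6, 0, 0]
*   -> [4, -6, 0]
-1  -> [4, -6, 0, -1]
-   -> [4, -6, 1]
-   -> [4, -7]
12  -> [4, -7, 12]
+   -> [4, 5]
*   -> [20]

20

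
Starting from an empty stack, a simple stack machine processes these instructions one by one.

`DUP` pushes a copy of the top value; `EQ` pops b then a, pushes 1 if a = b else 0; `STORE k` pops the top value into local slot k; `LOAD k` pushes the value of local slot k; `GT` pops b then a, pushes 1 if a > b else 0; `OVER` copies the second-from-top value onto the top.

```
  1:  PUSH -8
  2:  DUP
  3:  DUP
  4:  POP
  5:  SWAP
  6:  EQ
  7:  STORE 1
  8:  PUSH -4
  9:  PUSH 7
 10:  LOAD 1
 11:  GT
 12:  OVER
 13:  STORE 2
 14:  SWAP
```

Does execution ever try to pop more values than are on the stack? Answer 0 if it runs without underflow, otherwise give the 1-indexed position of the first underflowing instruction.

PUSH -8 → [-8]
DUP     → [-8, -8]
DUP     → [-8, -8, -8]
POP     → [-8, -8]
SWAP    → [-8, -8]
EQ      → [1]
STORE 1 → []
PUSH -4 → [-4]
PUSH 7  → [-4, 7]
LOAD 1  → [-4, 7, 1]
GT      → [-4, 1]
OVER    → [-4, 1, -4]
STORE 2 → [-4, 1]
SWAP    → [1, -4]

0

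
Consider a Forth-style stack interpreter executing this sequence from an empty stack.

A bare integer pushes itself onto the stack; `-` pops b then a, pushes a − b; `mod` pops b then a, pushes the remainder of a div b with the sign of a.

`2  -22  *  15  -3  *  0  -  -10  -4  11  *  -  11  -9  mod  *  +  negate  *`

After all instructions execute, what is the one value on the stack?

2       2
-22     2 -22
*       -44
15      -44 15
-3      -44 15 -3
*       -44 -45
0       -44 -45 0
-       -44 -45
-10     -44 -45 -10
-4      -44 -45 -10 -4
11      -44 -45 -10 -4 11
*       -44 -45 -10 -44
-       -44 -45 34
11      -44 -45 34 11
-9      -44 -45 34 11 -9
mod     -44 -45 34 2
*       -44 -45 68
+       -44 23
negate  -44 -23
*       1012

1012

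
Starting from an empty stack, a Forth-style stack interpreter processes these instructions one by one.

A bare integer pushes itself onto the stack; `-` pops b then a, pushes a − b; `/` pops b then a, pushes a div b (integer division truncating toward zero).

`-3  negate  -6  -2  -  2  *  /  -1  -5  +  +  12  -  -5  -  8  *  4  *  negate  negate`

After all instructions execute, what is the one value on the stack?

-3     -> -3
negate -> 3
-6     -> 3 -6
-2     -> 3 -6 -2
-      -> 3 -4
2      -> 3 -4 2
*      -> 3 -8
/      -> 0
-1     -> 0 -1
-5     -> 0 -1 -5
+      -> 0 -6
+      -> -6
12     -> -6 12
-      -> -18
-5     -> -18 -5
-      -> -13
8      -> -13 8
*      -> -104
4      -> -104 4
*      -> -416
negate -> 416
negate -> -416

-416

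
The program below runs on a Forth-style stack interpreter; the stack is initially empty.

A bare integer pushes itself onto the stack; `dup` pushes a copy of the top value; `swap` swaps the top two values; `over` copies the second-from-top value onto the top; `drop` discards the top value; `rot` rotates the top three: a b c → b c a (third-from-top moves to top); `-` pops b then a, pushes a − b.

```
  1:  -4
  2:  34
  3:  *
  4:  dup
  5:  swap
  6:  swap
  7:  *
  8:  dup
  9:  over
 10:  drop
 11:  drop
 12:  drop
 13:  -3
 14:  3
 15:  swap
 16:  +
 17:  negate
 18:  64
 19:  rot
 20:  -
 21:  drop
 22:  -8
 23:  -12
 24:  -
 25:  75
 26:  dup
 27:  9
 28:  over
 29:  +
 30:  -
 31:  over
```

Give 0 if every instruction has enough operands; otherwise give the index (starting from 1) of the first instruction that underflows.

-4     : -4
34     : -4 34
*      : -136
dup    : -136 -136
swap   : -136 -136
swap   : -136 -136
*      : 18496
dup    : 18496 18496
over   : 18496 18496 18496
drop   : 18496 18496
drop   : 18496
drop   : (empty)
-3     : -3
3      : -3 3
swap   : 3 -3
+      : 0
negate : 0
64     : 0 64
rot  — needs 3 operands, stack has 2 → underflow

19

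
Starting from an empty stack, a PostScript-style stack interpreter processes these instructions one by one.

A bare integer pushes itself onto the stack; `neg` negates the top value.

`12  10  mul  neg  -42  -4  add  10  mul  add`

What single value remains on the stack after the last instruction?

12  → [12]
10  → [12, 10]
mul → [120]
neg → [-120]
-42 → [-120, -42]
-4  → [-120, -42, -4]
add → [-120, -46]
10  → [-120, -46, 10]
mul → [-120, -460]
add → [-580]

-580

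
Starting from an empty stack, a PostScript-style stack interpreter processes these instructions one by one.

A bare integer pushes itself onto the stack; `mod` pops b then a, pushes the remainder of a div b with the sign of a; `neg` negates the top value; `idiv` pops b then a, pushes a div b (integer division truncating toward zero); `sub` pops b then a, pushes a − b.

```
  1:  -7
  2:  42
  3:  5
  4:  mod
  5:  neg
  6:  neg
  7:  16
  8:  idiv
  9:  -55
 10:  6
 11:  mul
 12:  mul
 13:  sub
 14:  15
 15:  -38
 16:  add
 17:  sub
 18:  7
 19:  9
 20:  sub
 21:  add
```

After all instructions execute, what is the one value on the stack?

-7   → [-7]
42   → [-7, 42]
5    → [-7, 42, 5]
mod  → [-7, 2]
neg  → [-7, -2]
neg  → [-7, 2]
16   → [-7, 2, 16]
idiv → [-7, 0]
-55  → [-7, 0, -55]
6    → [-7, 0, -55, 6]
mul  → [-7, 0, -330]
mul  → [-7, 0]
sub  → [-7]
15   → [-7, 15]
-38  → [-7, 15, -38]
add  → [-7, -23]
sub  → [16]
7    → [16, 7]
9    → [16, 7, 9]
sub  → [16, -2]
add  → [14]

14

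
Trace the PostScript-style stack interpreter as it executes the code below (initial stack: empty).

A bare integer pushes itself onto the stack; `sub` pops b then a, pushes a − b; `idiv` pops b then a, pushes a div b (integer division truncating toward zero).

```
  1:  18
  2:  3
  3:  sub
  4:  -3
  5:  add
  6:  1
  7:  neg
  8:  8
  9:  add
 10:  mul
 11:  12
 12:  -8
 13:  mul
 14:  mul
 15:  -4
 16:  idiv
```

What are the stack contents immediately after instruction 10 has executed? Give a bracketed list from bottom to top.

[84]

18  → [18]
3   → [18, 3]
sub → [15]
-3  → [15, -3]
add → [12]
1   → [12, 1]
neg → [12, -1]
8   → [12, -1, 8]
add → [12, 7]
mul → [84]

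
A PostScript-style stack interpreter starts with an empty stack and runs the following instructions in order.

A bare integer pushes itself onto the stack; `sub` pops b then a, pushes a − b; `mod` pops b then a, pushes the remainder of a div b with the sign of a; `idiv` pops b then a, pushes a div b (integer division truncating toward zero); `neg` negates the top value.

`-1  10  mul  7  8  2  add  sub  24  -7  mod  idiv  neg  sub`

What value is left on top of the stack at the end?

-1   : -1
10   : -1 10
mul  : -10
7    : -10 7
8    : -10 7 8
2    : -10 7 8 2
add  : -10 7 10
sub  : -10 -3
24   : -10 -3 24
-7   : -10 -3 24 -7
mod  : -10 -3 3
idiv : -10 -1
neg  : -10 1
sub  : -11

-11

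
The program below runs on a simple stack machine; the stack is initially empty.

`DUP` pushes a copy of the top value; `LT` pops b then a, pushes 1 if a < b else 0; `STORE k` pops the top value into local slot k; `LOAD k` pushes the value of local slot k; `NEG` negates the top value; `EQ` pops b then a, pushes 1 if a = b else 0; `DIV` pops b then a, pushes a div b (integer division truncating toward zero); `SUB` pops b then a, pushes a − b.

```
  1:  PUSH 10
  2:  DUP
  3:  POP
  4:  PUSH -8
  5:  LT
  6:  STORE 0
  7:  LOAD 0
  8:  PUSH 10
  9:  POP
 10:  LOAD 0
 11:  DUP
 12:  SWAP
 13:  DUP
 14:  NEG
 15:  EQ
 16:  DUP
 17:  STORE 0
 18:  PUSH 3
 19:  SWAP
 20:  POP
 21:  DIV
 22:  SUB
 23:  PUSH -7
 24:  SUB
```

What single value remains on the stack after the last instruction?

PUSH 10 → [10]
DUP     → [10, 10]
POP     → [10]
PUSH -8 → [10, -8]
LT      → [0]
STORE 0 → []
LOAD 0  → [0]
PUSH 10 → [0, 10]
POP     → [0]
LOAD 0  → [0, 0]
DUP     → [0, 0, 0]
SWAP    → [0, 0, 0]
DUP     → [0, 0, 0, 0]
NEG     → [0, 0, 0, 0]
EQ      → [0, 0, 1]
DUP     → [0, 0, 1, 1]
STORE 0 → [0, 0, 1]
PUSH 3  → [0, 0, 1, 3]
SWAP    → [0, 0, 3, 1]
POP     → [0, 0, 3]
DIV     → [0, 0]
SUB     → [0]
PUSH -7 → [0, -7]
SUB     → [7]

7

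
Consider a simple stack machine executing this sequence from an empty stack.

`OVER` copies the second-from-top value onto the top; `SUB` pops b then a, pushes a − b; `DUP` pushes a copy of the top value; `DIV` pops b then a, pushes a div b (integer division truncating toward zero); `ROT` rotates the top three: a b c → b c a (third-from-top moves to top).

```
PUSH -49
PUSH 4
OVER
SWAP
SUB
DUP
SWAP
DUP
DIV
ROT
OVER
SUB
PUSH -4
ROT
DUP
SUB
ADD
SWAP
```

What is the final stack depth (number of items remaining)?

3

PUSH -49 : -49
PUSH 4   : -49 4
OVER     : -49 4 -49
SWAP     : -49 -49 4
SUB      : -49 -53
DUP      : -49 -53 -53
SWAP     : -49 -53 -53
DUP      : -49 -53 -53 -53
DIV      : -49 -53 1
ROT      : -53 1 -49
OVER     : -53 1 -49 1
SUB      : -53 1 -50
PUSH -4  : -53 1 -50 -4
ROT      : -53 -50 -4 1
DUP      : -53 -50 -4 1 1
SUB      : -53 -50 -4 0
ADD      : -53 -50 -4
SWAP     : -53 -4 -50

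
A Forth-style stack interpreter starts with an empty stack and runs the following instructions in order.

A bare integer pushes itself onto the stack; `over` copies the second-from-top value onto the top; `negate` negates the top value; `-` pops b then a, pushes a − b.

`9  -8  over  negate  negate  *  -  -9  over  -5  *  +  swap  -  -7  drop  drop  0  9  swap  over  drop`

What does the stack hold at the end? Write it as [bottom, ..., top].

[9, 0]

9      → 9
-8     → 9 -8
over   → 9 -8 9
negate → 9 -8 -9
negate → 9 -8 9
*      → 9 -72
-      → 81
-9     → 81 -9
over   → 81 -9 81
-5     → 81 -9 81 -5
*      → 81 -9 -405
+      → 81 -414
swap   → -414 81
-      → -495
-7     → -495 -7
drop   → -495
drop   → (empty)
0      → 0
9      → 0 9
swap   → 9 0
over   → 9 0 9
drop   → 9 0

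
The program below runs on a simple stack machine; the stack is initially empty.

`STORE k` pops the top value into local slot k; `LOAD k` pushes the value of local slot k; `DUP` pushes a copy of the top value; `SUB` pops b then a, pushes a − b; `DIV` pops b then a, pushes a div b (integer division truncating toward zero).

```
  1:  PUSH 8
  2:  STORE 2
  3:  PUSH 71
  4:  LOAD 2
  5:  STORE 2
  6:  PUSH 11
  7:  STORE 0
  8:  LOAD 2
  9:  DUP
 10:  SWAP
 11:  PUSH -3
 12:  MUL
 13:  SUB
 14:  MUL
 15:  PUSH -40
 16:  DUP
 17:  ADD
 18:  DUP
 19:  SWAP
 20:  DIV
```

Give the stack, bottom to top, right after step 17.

PUSH 8   -> 8
STORE 2  -> (empty)
PUSH 71  -> 71
LOAD 2   -> 71 8
STORE 2  -> 71
PUSH 11  -> 71 11
STORE 0  -> 71
LOAD 2   -> 71 8
DUP      -> 71 8 8
SWAP     -> 71 8 8
PUSH -3  -> 71 8 8 -3
MUL      -> 71 8 -24
SUB      -> 71 32
MUL      -> 2272
PUSH -40 -> 2272 -40
DUP      -> 2272 -40 -40
ADD      -> 2272 -80

[2272, -80]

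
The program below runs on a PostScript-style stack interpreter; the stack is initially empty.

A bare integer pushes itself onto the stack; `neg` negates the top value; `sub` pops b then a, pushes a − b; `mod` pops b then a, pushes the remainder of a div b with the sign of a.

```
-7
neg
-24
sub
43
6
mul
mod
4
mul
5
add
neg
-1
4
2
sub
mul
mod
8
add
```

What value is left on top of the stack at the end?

7

-7  -> -7
neg -> 7
-24 -> 7 -24
sub -> 31
43  -> 31 43
6   -> 31 43 6
mul -> 31 258
mod -> 31
4   -> 31 4
mul -> 124
5   -> 124 5
add -> 129
neg -> -129
-1  -> -129 -1
4   -> -129 -1 4
2   -> -129 -1 4 2
sub -> -129 -1 2
mul -> -129 -2
mod -> -1
8   -> -1 8
add -> 7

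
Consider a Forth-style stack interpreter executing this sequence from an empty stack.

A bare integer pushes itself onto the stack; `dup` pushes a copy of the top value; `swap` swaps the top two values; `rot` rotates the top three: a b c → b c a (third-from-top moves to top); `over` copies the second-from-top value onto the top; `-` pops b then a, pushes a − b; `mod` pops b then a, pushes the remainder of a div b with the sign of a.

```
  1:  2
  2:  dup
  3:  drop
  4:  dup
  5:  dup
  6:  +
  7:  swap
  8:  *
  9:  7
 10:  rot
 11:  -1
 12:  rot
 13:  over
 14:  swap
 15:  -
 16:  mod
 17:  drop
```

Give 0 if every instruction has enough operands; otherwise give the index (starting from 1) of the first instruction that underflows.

2    -> 2
dup  -> 2 2
drop -> 2
dup  -> 2 2
dup  -> 2 2 2
+    -> 2 4
swap -> 4 2
*    -> 8
7    -> 8 7
rot  — needs 3 operands, stack has 2 → underflow

10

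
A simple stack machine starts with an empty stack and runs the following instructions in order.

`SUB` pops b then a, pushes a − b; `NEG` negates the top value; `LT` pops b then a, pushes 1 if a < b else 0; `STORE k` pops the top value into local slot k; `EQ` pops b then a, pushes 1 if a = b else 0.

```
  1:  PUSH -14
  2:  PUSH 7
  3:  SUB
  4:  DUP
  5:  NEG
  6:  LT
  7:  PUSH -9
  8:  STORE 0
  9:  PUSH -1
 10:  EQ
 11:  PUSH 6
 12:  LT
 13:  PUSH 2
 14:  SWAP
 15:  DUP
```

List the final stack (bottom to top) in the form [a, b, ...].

[2, 1, 1]

PUSH -14 -> -14
PUSH 7   -> -14 7
SUB      -> -21
DUP      -> -21 -21
NEG      -> -21 21
LT       -> 1
PUSH -9  -> 1 -9
STORE 0  -> 1
PUSH -1  -> 1 -1
EQ       -> 0
PUSH 6   -> 0 6
LT       -> 1
PUSH 2   -> 1 2
SWAP     -> 2 1
DUP      -> 2 1 1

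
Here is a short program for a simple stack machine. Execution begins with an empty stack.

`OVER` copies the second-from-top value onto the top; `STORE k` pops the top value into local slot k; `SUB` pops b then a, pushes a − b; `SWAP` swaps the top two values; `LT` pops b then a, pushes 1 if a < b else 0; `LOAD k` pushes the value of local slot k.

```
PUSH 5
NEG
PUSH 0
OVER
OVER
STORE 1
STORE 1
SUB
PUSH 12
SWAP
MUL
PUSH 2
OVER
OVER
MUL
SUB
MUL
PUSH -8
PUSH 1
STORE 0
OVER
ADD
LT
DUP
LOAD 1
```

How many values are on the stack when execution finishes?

3

PUSH 5   5
NEG      -5
PUSH 0   -5 0
OVER     -5 0 -5
OVER     -5 0 -5 0
STORE 1  -5 0 -5
STORE 1  -5 0
SUB      -5
PUSH 12  -5 12
SWAP     12 -5
MUL      -60
PUSH 2   -60 2
OVER     -60 2 -60
OVER     -60 2 -60 2
MUL      -60 2 -120
SUB      -60 122
MUL      -7320
PUSH -8  -7320 -8
PUSH 1   -7320 -8 1
STORE 0  -7320 -8
OVER     -7320 -8 -7320
ADD      -7320 -7328
LT       0
DUP      0 0
LOAD 1   0 0 -5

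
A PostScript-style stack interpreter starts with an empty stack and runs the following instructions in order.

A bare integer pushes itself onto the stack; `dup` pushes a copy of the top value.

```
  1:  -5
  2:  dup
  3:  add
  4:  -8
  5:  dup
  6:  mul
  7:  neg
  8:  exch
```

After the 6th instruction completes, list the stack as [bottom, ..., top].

-5  → [-5]
dup → [-5, -5]
add → [-10]
-8  → [-10, -8]
dup → [-10, -8, -8]
mul → [-10, 64]

[-10, 64]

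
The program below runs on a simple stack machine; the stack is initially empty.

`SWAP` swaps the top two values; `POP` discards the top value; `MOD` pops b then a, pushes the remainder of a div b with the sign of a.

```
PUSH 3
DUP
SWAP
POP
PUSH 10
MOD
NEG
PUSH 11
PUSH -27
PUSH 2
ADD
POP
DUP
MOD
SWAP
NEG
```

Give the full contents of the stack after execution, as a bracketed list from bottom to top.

PUSH 3   -> 3
DUP      -> 3 3
SWAP     -> 3 3
POP      -> 3
PUSH 10  -> 3 10
MOD      -> 3
NEG      -> -3
PUSH 11  -> -3 11
PUSH -27 -> -3 11 -27
PUSH 2   -> -3 11 -27 2
ADD      -> -3 11 -25
POP      -> -3 11
DUP      -> -3 11 11
MOD      -> -3 0
SWAP     -> 0 -3
NEG      -> 0 3

[0, 3]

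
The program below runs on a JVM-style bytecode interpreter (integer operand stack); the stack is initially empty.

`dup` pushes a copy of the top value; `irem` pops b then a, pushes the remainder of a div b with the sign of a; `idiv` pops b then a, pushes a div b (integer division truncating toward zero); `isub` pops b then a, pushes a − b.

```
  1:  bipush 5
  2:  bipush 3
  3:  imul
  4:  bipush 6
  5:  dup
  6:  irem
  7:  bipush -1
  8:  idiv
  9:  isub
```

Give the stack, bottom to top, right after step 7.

[15, 0, -1]

bipush 5  : [5]
bipush 3  : [5, 3]
imul      : [15]
bipush 6  : [15, 6]
dup       : [15, 6, 6]
irem      : [15, 0]
bipush -1 : [15, 0, -1]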